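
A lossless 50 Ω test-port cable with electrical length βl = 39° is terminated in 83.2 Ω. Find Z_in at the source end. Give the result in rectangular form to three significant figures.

tan(βl) = tan(39°) = 0.81
Z_in = Z_0·(Z_L + jZ_0·tanβl)/(Z_0 + jZ_L·tanβl)
     = 50·(83.2 + j40.5)/(50 + j67.4)

Z_in ≈ 48.9 − j25.4 Ω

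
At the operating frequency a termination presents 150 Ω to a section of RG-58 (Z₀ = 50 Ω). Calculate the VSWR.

VSWR ≈ 3

For a purely resistive load, VSWR = R_L/Z_0 or Z_0/R_L (whichever > 1) = 150/50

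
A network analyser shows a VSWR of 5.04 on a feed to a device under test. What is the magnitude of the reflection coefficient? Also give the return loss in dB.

|Γ| ≈ 0.669; return loss ≈ 3.49 dB

|Γ| = (S − 1)/(S + 1) = (5.04 − 1)/(5.04 + 1) = 4.04/6.04
RL = −20·log₁₀|Γ| = −20·log₁₀(0.669)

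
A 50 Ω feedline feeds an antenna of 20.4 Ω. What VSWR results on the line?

VSWR ≈ 2.45

Γ = (20.4 − 50)/(20.4 + 50) = -0.42
VSWR = (1 + 0.42)/(1 − 0.42)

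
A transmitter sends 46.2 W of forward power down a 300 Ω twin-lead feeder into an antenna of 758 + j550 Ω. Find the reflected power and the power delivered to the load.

|Γ| = |(458 + j550)/(1058 + j550)| = 0.6
|Γ|² = 0.36
P_refl = |Γ|²·P_inc = 16.6 W, P_del = (1 − |Γ|²)·P_inc = 29.6 W

P_reflected ≈ 16.6 W; P_delivered ≈ 29.6 W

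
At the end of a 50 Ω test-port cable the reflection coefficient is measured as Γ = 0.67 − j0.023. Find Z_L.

Z_L = Z_0·(1 + Γ)/(1 − Γ) = 50·(1.67 − j0.023)/(0.33 + j0.023)

Z_L ≈ 252 − j21 Ω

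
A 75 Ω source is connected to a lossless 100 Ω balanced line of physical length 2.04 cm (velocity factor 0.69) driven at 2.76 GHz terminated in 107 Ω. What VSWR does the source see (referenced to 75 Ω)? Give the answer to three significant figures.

VSWR ≈ 1.25

λ = v/f = 0.69·c / 2.76 GHz = 0.075 m
βl = 2π·l/λ = 2π × 0.272 = 97.9°
tan(βl) = -7.19
Z_in = Z_0·(Z_L + jZ_0·tanβl)/(Z_0 + jZ_L·tanβl) = 93.7 + j1.73 Ω
Γ_s = (Z_in − Z_s)/(Z_in + Z_s) = (18.7 + j1.73)/(169 + j1.73), |Γ_s| = 0.111
VSWR = (1 + |Γ_s|)/(1 − |Γ_s|)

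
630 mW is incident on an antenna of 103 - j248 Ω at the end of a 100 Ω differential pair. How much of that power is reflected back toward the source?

P_reflected ≈ 377 mW

|Γ| = |(3 − j248)/(203 − j248)| = 0.774
|Γ|² = 0.599
P_refl = |Γ|²·P_inc = 377 mW, P_del = (1 − |Γ|²)·P_inc = 253 mW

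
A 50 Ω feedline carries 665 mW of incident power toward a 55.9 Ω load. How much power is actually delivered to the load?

Γ = (55.9 − 50)/(55.9 + 50) = 0.0557
|Γ|² = 0.0031
P_refl = |Γ|²·P_inc = 2.06 mW, P_del = (1 − |Γ|²)·P_inc = 663 mW

P_delivered ≈ 663 mW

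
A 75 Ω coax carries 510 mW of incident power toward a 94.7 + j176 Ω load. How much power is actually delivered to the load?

P_delivered ≈ 242 mW

|Γ| = |(19.7 + j176)/(169.7 + j176)| = 0.724
|Γ|² = 0.525
P_refl = |Γ|²·P_inc = 268 mW, P_del = (1 − |Γ|²)·P_inc = 242 mW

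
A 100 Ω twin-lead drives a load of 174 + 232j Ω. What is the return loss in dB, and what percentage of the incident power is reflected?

RL ≈ 3.37 dB; 46% of incident power reflected

Γ = (74 + j232)/(274 + j232), |Γ| = 0.678
RL = −20·log₁₀(0.678) = 3.37 dB
P_refl/P_inc = |Γ|² = 0.46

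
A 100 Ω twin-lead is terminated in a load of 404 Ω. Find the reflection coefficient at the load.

Γ = 0.603

Γ = (Z_L − Z_0)/(Z_L + Z_0) = (404 − 100)/(404 + 100) = 304/504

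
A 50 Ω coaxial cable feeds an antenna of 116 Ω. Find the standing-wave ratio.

Γ = (116 − 50)/(116 + 50) = 0.398
VSWR = (1 + 0.398)/(1 − 0.398)

VSWR ≈ 2.32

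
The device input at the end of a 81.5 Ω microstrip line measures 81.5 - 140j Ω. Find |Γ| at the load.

|Γ| ≈ 0.652

Γ = (Z_L − Z_0)/(Z_L + Z_0) = (0 − j140)/(163 − j140)
|Γ| = 140/215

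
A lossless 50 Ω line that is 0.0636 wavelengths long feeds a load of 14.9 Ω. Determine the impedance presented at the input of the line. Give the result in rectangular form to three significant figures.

βl = 2π × 0.0636 = 22.9°
tan(βl) = tan(22.9°) = 0.422
Z_in = Z_0·(Z_L + jZ_0·tanβl)/(Z_0 + jZ_L·tanβl)
     = 50·(14.9 + j21.1)/(50 + j6.29)

Z_in ≈ 17.3 + j18.9 Ω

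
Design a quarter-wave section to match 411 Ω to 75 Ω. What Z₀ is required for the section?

Z_qwt = √(Z_0·R_L) = √(75 × 411) = √30820

Z_qwt ≈ 176 Ω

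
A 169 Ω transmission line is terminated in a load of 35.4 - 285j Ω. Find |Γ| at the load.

|Γ| ≈ 0.897

Γ = (Z_L − Z_0)/(Z_L + Z_0) = (-133.6 − j285)/(204.4 − j285)
|Γ| = 315/351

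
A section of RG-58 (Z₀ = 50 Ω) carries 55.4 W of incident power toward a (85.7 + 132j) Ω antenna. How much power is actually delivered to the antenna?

|Γ| = |(35.7 + j132)/(135.7 + j132)| = 0.722
|Γ|² = 0.522
P_refl = |Γ|²·P_inc = 28.9 W, P_del = (1 − |Γ|²)·P_inc = 26.5 W

P_delivered ≈ 26.5 W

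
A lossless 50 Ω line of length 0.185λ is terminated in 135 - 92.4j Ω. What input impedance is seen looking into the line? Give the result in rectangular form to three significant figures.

βl = 2π × 0.185 = 66.6°
tan(βl) = tan(66.6°) = 2.31
Z_in = Z_0·(Z_L + jZ_0·tanβl)/(Z_0 + jZ_L·tanβl)
     = 50·(135 + j23.1)/(264 + j312)

Z_in ≈ 12.8 − j10.8 Ω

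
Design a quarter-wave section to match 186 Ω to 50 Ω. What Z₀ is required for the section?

Z_qwt ≈ 96.4 Ω

Z_qwt = √(Z_0·R_L) = √(50 × 186) = √9300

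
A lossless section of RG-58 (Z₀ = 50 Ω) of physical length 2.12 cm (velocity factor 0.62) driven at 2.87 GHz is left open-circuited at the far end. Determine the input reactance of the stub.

X_in ≈ 26.3 Ω (inductive)

λ = v/f = 0.62·c / 2.87 GHz = 0.0648 m
βl = 2π·l/λ = 2π × 0.327 = 118°
tan(βl) = -1.9
For an open-circuited stub, Z_in = −jZ_0·cot(βl) = −jZ_0/tan(βl)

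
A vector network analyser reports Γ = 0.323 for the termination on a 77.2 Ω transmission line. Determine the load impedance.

Z_L = Z_0·(1 + Γ)/(1 − Γ) = 77.2·(1.32)/(0.677)

Z_L ≈ 151 Ω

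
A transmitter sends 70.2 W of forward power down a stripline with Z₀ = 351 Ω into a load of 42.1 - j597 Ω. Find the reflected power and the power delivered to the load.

|Γ| = |(-308.9 − j597)/(393.1 − j597)| = 0.94
|Γ|² = 0.884
P_refl = |Γ|²·P_inc = 62.1 W, P_del = (1 − |Γ|²)·P_inc = 8.12 W

P_reflected ≈ 62.1 W; P_delivered ≈ 8.12 W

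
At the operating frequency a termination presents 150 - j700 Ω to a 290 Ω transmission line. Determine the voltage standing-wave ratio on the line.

Γ = (Z_L − Z_0)/(Z_L + Z_0) = (-140 − j700)/(440 − j700)
|Γ| = 714/827 = 0.863
VSWR = (1 + |Γ|)/(1 − |Γ|) = 1.86/0.137

VSWR ≈ 13.6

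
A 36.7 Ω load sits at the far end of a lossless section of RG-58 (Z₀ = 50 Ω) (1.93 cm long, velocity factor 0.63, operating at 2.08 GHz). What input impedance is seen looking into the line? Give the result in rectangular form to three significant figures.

λ = v/f = 0.63·c / 2.08 GHz = 0.0909 m
βl = 2π·l/λ = 2π × 0.212 = 76.5°
tan(βl) = tan(76.5°) = 4.15
Z_in = Z_0·(Z_L + jZ_0·tanβl)/(Z_0 + jZ_L·tanβl)
     = 50·(36.7 + j208)/(50 + j152)

Z_in ≈ 65.1 + j9.3 Ω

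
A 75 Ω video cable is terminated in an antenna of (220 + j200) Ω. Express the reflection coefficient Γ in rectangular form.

Γ = (Z_L − Z_0)/(Z_L + Z_0) = (145 + j200)/(295 + j200)

Γ ≈ 0.652 + j0.236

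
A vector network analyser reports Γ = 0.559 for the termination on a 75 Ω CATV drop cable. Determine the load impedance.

Z_L = Z_0·(1 + Γ)/(1 − Γ) = 75·(1.56)/(0.441)

Z_L ≈ 265 Ω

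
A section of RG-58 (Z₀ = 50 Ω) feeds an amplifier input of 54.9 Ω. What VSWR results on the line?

For a purely resistive load, VSWR = R_L/Z_0 or Z_0/R_L (whichever > 1) = 54.9/50

VSWR ≈ 1.1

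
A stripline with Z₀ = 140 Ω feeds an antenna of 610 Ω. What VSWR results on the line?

VSWR ≈ 4.36

Γ = (610 − 140)/(610 + 140) = 0.627
VSWR = (1 + 0.627)/(1 − 0.627)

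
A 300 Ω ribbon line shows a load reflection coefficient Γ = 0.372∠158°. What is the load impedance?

Z_L = Z_0·(1 + Γ)/(1 − Γ) = 300·(0.655 + j0.139)/(1.34 − j0.139)

Z_L ≈ 141 + j45.7 Ω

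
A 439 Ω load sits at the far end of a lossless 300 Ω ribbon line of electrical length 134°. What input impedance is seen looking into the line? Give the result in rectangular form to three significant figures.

tan(βl) = tan(134°) = -1.04
Z_in = Z_0·(Z_L + jZ_0·tanβl)/(Z_0 + jZ_L·tanβl)
     = 300·(439 − j311)/(300 − j455)

Z_in ≈ 276 + j108 Ω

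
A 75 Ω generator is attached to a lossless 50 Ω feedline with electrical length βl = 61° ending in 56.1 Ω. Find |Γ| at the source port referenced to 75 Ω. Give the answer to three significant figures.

tan(βl) = 1.8
Z_in = Z_0·(Z_L + jZ_0·tanβl)/(Z_0 + jZ_L·tanβl) = 46.8 − j4.58 Ω
Γ_s = (Z_in − Z_s)/(Z_in + Z_s) = (-28.2 − j4.58)/(122 − j4.58), |Γ_s| = 0.234

|Γ| ≈ 0.234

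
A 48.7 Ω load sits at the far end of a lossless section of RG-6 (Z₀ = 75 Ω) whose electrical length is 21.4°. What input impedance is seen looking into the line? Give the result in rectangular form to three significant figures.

Z_in ≈ 52.8 + j16 Ω

tan(βl) = tan(21.4°) = 0.392
Z_in = Z_0·(Z_L + jZ_0·tanβl)/(Z_0 + jZ_L·tanβl)
     = 75·(48.7 + j29.4)/(75 + j19.1)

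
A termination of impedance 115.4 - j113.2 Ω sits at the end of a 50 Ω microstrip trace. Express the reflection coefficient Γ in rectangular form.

Γ = (Z_L − Z_0)/(Z_L + Z_0) = (65.4 − j113.2)/(165.4 − j113.2)

Γ ≈ 0.588 − j0.282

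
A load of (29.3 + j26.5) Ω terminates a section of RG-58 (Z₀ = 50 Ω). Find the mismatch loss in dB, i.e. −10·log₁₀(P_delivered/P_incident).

mismatch loss ≈ 0.766 dB

Γ = (-20.7 + j26.5)/(79.3 + j26.5), |Γ| = 0.402
|Γ|² = 0.162, so P_del/P_inc = 1 − |Γ|² = 0.838
ML = −10·log₁₀(1 − |Γ|²)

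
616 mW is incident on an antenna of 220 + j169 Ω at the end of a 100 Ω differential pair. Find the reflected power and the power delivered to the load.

|Γ| = |(120 + j169)/(320 + j169)| = 0.573
|Γ|² = 0.328
P_refl = |Γ|²·P_inc = 202 mW, P_del = (1 − |Γ|²)·P_inc = 414 mW

P_reflected ≈ 202 mW; P_delivered ≈ 414 mW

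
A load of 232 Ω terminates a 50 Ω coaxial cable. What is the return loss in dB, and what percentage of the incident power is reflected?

Γ = (232 − 50)/(232 + 50) = 0.645
RL = −20·log₁₀(0.645) = 3.8 dB
P_refl/P_inc = |Γ|² = 0.417

RL ≈ 3.8 dB; 41.7% of incident power reflected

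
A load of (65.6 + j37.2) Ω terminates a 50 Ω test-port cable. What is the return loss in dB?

RL ≈ 9.57 dB

Γ = (15.6 + j37.2)/(115.6 + j37.2), |Γ| = 0.332
RL = −20·log₁₀|Γ| = −20·log₁₀(0.332)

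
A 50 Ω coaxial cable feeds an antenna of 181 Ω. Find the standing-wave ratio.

VSWR ≈ 3.62

For a purely resistive load, VSWR = R_L/Z_0 or Z_0/R_L (whichever > 1) = 181/50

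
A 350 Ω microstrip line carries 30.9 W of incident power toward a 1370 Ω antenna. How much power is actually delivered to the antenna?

P_delivered ≈ 20 W

Γ = (1370 − 350)/(1370 + 350) = 0.593
|Γ|² = 0.352
P_refl = |Γ|²·P_inc = 10.9 W, P_del = (1 − |Γ|²)·P_inc = 20 W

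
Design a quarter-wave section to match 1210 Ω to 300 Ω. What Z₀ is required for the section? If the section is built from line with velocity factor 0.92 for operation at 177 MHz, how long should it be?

Z_qwt ≈ 602 Ω; length ≈ 39 cm

Z_qwt = √(Z_0·R_L) = √(300 × 1210) = √363000
λ = 0.92·c/f = 1.56 m, so l = λ/4 = 0.39 m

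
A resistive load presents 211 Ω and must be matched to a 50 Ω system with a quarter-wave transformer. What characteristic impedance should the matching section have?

Z_qwt ≈ 103 Ω

Z_qwt = √(Z_0·R_L) = √(50 × 211) = √10550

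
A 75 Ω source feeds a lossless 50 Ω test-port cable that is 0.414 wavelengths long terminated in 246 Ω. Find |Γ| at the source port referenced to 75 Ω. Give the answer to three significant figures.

|Γ| ≈ 0.629

βl = 2π × 0.414 = 149°
tan(βl) = -0.6
Z_in = Z_0·(Z_L + jZ_0·tanβl)/(Z_0 + jZ_L·tanβl) = 34.4 + j71.7 Ω
Γ_s = (Z_in − Z_s)/(Z_in + Z_s) = (-40.6 + j71.7)/(109 + j71.7), |Γ_s| = 0.629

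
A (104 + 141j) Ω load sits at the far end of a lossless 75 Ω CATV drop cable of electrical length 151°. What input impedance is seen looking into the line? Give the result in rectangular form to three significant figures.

Z_in ≈ 28.6 + j59.4 Ω

tan(βl) = tan(151°) = -0.554
Z_in = Z_0·(Z_L + jZ_0·tanβl)/(Z_0 + jZ_L·tanβl)
     = 75·(104 + j99.4)/(153 − j57.6)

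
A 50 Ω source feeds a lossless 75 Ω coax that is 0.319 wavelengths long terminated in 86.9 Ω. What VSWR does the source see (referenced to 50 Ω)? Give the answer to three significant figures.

βl = 2π × 0.319 = 115°
tan(βl) = -2.16
Z_in = Z_0·(Z_L + jZ_0·tanβl)/(Z_0 + jZ_L·tanβl) = 67.8 + j7.64 Ω
Γ_s = (Z_in − Z_s)/(Z_in + Z_s) = (17.8 + j7.64)/(118 + j7.64), |Γ_s| = 0.164
VSWR = (1 + |Γ_s|)/(1 − |Γ_s|)

VSWR ≈ 1.39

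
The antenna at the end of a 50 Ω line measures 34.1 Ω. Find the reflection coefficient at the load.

Γ = -0.189

Γ = (Z_L − Z_0)/(Z_L + Z_0) = (34.1 − 50)/(34.1 + 50) = -15.9/84.1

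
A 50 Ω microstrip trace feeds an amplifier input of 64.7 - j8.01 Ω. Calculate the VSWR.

VSWR ≈ 1.34

Γ = (Z_L − Z_0)/(Z_L + Z_0) = (14.7 − j8.01)/(114.7 − j8.01)
|Γ| = 16.7/115 = 0.146
VSWR = (1 + |Γ|)/(1 − |Γ|) = 1.15/0.854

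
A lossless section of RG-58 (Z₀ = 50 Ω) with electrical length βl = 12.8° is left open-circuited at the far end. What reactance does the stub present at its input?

tan(βl) = 0.227
For an open-circuited stub, Z_in = −jZ_0·cot(βl) = −jZ_0/tan(βl)

X_in ≈ -220 Ω (capacitive)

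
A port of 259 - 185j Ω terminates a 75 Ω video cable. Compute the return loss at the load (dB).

Γ = (184 − j185)/(334 − j185), |Γ| = 0.683
RL = −20·log₁₀|Γ| = −20·log₁₀(0.683)

RL ≈ 3.31 dB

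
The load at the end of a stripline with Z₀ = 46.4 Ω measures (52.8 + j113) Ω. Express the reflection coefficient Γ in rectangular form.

Γ ≈ 0.593 + j0.464

Γ = (Z_L − Z_0)/(Z_L + Z_0) = (6.4 + j113)/(99.2 + j113)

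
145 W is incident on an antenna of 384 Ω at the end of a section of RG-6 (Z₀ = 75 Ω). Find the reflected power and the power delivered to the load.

Γ = (384 − 75)/(384 + 75) = 0.673
|Γ|² = 0.453
P_refl = |Γ|²·P_inc = 65.7 W, P_del = (1 − |Γ|²)·P_inc = 79.3 W

P_reflected ≈ 65.7 W; P_delivered ≈ 79.3 W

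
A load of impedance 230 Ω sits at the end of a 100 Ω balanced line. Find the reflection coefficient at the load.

Γ = (Z_L − Z_0)/(Z_L + Z_0) = (230 − 100)/(230 + 100) = 130/330

Γ = 0.394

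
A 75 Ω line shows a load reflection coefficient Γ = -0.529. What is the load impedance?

Z_L = Z_0·(1 + Γ)/(1 − Γ) = 75·(0.471)/(1.53)

Z_L ≈ 23.1 Ω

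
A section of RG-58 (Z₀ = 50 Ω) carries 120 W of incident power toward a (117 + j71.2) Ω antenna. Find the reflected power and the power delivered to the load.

P_reflected ≈ 34.8 W; P_delivered ≈ 85.2 W

|Γ| = |(67 + j71.2)/(167 + j71.2)| = 0.539
|Γ|² = 0.29
P_refl = |Γ|²·P_inc = 34.8 W, P_del = (1 − |Γ|²)·P_inc = 85.2 W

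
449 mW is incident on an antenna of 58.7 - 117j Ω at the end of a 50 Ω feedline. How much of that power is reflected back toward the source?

P_reflected ≈ 242 mW

|Γ| = |(8.7 − j117)/(108.7 − j117)| = 0.735
|Γ|² = 0.54
P_refl = |Γ|²·P_inc = 242 mW, P_del = (1 − |Γ|²)·P_inc = 207 mW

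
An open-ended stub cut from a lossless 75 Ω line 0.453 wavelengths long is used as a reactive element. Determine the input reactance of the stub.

X_in ≈ 247 Ω (inductive)

βl = 2π × 0.453 = 163°
tan(βl) = -0.304
For an open-ended stub, Z_in = −jZ_0·cot(βl) = −jZ_0/tan(βl)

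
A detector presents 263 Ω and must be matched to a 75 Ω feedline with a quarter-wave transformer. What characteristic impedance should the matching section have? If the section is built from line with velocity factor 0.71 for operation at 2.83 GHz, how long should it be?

Z_qwt = √(Z_0·R_L) = √(75 × 263) = √19720
λ = 0.71·c/f = 0.0753 m, so l = λ/4 = 0.0188 m

Z_qwt ≈ 140 Ω; length ≈ 1.88 cm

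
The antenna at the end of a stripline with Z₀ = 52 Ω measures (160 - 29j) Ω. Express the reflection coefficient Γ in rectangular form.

Γ = (Z_L − Z_0)/(Z_L + Z_0) = (108 − j29)/(212 − j29)

Γ ≈ 0.518 − j0.0659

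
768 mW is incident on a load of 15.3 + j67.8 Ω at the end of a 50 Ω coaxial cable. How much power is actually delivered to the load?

|Γ| = |(-34.7 + j67.8)/(65.3 + j67.8)| = 0.809
|Γ|² = 0.655
P_refl = |Γ|²·P_inc = 503 mW, P_del = (1 − |Γ|²)·P_inc = 265 mW

P_delivered ≈ 265 mW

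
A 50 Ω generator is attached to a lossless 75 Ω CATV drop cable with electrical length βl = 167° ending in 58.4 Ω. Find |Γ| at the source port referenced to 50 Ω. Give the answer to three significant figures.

|Γ| ≈ 0.106

tan(βl) = -0.231
Z_in = Z_0·(Z_L + jZ_0·tanβl)/(Z_0 + jZ_L·tanβl) = 59.6 − j6.6 Ω
Γ_s = (Z_in − Z_s)/(Z_in + Z_s) = (9.59 − j6.6)/(110 − j6.6), |Γ_s| = 0.106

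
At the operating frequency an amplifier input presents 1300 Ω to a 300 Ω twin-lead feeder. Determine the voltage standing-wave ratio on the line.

Γ = (1300 − 300)/(1300 + 300) = 0.625
VSWR = (1 + 0.625)/(1 − 0.625)

VSWR ≈ 4.33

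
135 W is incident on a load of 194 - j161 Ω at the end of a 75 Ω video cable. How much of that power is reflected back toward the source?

P_reflected ≈ 55.1 W

|Γ| = |(119 − j161)/(269 − j161)| = 0.639
|Γ|² = 0.408
P_refl = |Γ|²·P_inc = 55.1 W, P_del = (1 − |Γ|²)·P_inc = 79.9 W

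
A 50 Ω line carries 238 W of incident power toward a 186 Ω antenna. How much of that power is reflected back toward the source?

Γ = (186 − 50)/(186 + 50) = 0.576
|Γ|² = 0.332
P_refl = |Γ|²·P_inc = 79 W, P_del = (1 − |Γ|²)·P_inc = 159 W

P_reflected ≈ 79 W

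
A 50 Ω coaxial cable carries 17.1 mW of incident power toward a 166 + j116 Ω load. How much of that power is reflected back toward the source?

|Γ| = |(116 + j116)/(216 + j116)| = 0.669
|Γ|² = 0.448
P_refl = |Γ|²·P_inc = 7.66 mW, P_del = (1 − |Γ|²)·P_inc = 9.44 mW

P_reflected ≈ 7.66 mW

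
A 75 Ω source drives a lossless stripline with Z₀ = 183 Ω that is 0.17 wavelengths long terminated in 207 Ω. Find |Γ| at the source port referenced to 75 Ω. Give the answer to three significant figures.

|Γ| ≈ 0.394

βl = 2π × 0.17 = 61.2°
tan(βl) = 1.82
Z_in = Z_0·(Z_L + jZ_0·tanβl)/(Z_0 + jZ_L·tanβl) = 170 − j17.8 Ω
Γ_s = (Z_in − Z_s)/(Z_in + Z_s) = (95.4 − j17.8)/(245 − j17.8), |Γ_s| = 0.394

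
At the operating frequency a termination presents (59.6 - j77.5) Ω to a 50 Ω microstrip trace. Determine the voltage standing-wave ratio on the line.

Γ = (Z_L − Z_0)/(Z_L + Z_0) = (9.6 − j77.5)/(109.6 − j77.5)
|Γ| = 78.1/134 = 0.582
VSWR = (1 + |Γ|)/(1 − |Γ|) = 1.58/0.418

VSWR ≈ 3.78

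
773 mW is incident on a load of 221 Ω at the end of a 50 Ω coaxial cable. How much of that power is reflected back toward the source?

P_reflected ≈ 308 mW

Γ = (221 − 50)/(221 + 50) = 0.631
|Γ|² = 0.398
P_refl = |Γ|²·P_inc = 308 mW, P_del = (1 − |Γ|²)·P_inc = 465 mW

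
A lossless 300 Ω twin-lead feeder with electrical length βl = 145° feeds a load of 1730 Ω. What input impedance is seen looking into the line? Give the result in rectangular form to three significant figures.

tan(βl) = tan(145°) = -0.7
Z_in = Z_0·(Z_L + jZ_0·tanβl)/(Z_0 + jZ_L·tanβl)
     = 300·(1730 − j210)/(300 − j1210)

Z_in ≈ 149 + j392 Ω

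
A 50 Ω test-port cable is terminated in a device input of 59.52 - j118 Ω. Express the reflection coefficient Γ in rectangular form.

Γ ≈ 0.577 − j0.455

Γ = (Z_L − Z_0)/(Z_L + Z_0) = (9.52 − j118)/(109.5 − j118)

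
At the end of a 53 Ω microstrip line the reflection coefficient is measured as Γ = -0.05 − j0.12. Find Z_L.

Z_L = Z_0·(1 + Γ)/(1 − Γ) = 53·(0.95 − j0.12)/(1.05 + j0.12)

Z_L ≈ 46.7 − j11.4 Ω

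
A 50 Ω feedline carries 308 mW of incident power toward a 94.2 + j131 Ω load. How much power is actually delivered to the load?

P_delivered ≈ 153 mW

|Γ| = |(44.2 + j131)/(144.2 + j131)| = 0.71
|Γ|² = 0.504
P_refl = |Γ|²·P_inc = 155 mW, P_del = (1 − |Γ|²)·P_inc = 153 mW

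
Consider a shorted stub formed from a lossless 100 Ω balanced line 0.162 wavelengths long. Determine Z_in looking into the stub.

Z_in ≈ +j162 Ω

βl = 2π × 0.162 = 58.3°
tan(βl) = 1.62
For a shorted stub, Z_in = jZ_0·tan(βl)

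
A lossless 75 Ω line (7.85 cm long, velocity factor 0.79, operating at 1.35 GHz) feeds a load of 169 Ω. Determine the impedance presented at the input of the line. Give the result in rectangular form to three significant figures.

Z_in ≈ 118 + j65.8 Ω

λ = v/f = 0.79·c / 1.35 GHz = 0.176 m
βl = 2π·l/λ = 2π × 0.447 = 161°
tan(βl) = tan(161°) = -0.345
Z_in = Z_0·(Z_L + jZ_0·tanβl)/(Z_0 + jZ_L·tanβl)
     = 75·(169 − j25.9)/(75 − j58.3)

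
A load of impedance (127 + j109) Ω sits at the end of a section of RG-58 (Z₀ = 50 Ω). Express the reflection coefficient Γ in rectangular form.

Γ ≈ 0.59 + j0.252

Γ = (Z_L − Z_0)/(Z_L + Z_0) = (77 + j109)/(177 + j109)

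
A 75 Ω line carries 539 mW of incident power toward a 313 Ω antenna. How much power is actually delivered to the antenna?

Γ = (313 − 75)/(313 + 75) = 0.613
|Γ|² = 0.376
P_refl = |Γ|²·P_inc = 203 mW, P_del = (1 − |Γ|²)·P_inc = 336 mW

P_delivered ≈ 336 mW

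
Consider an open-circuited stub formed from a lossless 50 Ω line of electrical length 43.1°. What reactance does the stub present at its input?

tan(βl) = 0.936
For an open-circuited stub, Z_in = −jZ_0·cot(βl) = −jZ_0/tan(βl)

X_in ≈ -53.4 Ω (capacitive)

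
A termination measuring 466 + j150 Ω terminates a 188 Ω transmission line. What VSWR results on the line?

VSWR ≈ 2.78

Γ = (Z_L − Z_0)/(Z_L + Z_0) = (278 + j150)/(654 + j150)
|Γ| = 316/671 = 0.471
VSWR = (1 + |Γ|)/(1 − |Γ|) = 1.47/0.529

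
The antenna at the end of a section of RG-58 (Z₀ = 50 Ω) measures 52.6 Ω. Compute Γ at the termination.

Γ = (Z_L − Z_0)/(Z_L + Z_0) = (52.6 − 50)/(52.6 + 50) = 2.6/102.6

Γ = 0.0253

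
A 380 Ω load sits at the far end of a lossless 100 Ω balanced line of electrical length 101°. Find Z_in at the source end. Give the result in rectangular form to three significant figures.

tan(βl) = tan(101°) = -5.14
Z_in = Z_0·(Z_L + jZ_0·tanβl)/(Z_0 + jZ_L·tanβl)
     = 100·(380 − j514)/(100 − j1950)

Z_in ≈ 27.2 + j18 Ω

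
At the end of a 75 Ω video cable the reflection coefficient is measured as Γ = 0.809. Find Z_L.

Z_L ≈ 710 Ω

Z_L = Z_0·(1 + Γ)/(1 − Γ) = 75·(1.81)/(0.191)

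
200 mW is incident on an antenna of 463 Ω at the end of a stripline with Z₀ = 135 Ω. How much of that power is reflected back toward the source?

Γ = (463 − 135)/(463 + 135) = 0.548
|Γ|² = 0.301
P_refl = |Γ|²·P_inc = 60.2 mW, P_del = (1 − |Γ|²)·P_inc = 140 mW

P_reflected ≈ 60.2 mW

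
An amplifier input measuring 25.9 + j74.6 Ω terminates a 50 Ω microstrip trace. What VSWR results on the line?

VSWR ≈ 6.59

Γ = (Z_L − Z_0)/(Z_L + Z_0) = (-24.1 + j74.6)/(75.9 + j74.6)
|Γ| = 78.4/106 = 0.737
VSWR = (1 + |Γ|)/(1 − |Γ|) = 1.74/0.263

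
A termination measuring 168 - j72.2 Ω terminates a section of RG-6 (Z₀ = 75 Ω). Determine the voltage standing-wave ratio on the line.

Γ = (Z_L − Z_0)/(Z_L + Z_0) = (93 − j72.2)/(243 − j72.2)
|Γ| = 118/253 = 0.464
VSWR = (1 + |Γ|)/(1 − |Γ|) = 1.46/0.536

VSWR ≈ 2.73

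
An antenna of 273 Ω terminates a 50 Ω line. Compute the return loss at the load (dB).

Γ = (273 − 50)/(273 + 50) = 0.69
RL = −20·log₁₀|Γ| = −20·log₁₀(0.69)

RL ≈ 3.22 dB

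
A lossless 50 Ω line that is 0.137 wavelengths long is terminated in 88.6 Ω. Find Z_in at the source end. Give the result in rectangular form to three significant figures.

Z_in ≈ 39.7 − j23.7 Ω

βl = 2π × 0.137 = 49.3°
tan(βl) = tan(49.3°) = 1.16
Z_in = Z_0·(Z_L + jZ_0·tanβl)/(Z_0 + jZ_L·tanβl)
     = 50·(88.6 + j58.2)/(50 + j103)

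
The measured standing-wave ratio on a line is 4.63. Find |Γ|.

|Γ| = (S − 1)/(S + 1) = (4.63 − 1)/(4.63 + 1) = 3.63/5.63

|Γ| ≈ 0.645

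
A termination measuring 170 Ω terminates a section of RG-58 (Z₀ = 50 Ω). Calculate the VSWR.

Γ = (170 − 50)/(170 + 50) = 0.545
VSWR = (1 + 0.545)/(1 − 0.545)

VSWR ≈ 3.4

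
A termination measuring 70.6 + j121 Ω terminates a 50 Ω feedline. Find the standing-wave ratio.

Γ = (Z_L − Z_0)/(Z_L + Z_0) = (20.6 + j121)/(120.6 + j121)
|Γ| = 123/171 = 0.718
VSWR = (1 + |Γ|)/(1 − |Γ|) = 1.72/0.282

VSWR ≈ 6.1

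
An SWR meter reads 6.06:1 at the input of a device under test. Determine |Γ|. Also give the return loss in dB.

|Γ| = (S − 1)/(S + 1) = (6.06 − 1)/(6.06 + 1) = 5.06/7.06
RL = −20·log₁₀|Γ| = −20·log₁₀(0.717)

|Γ| ≈ 0.717; return loss ≈ 2.89 dB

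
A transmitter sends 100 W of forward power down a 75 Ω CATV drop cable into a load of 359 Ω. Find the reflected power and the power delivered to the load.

P_reflected ≈ 42.8 W; P_delivered ≈ 57.2 W

Γ = (359 − 75)/(359 + 75) = 0.654
|Γ|² = 0.428
P_refl = |Γ|²·P_inc = 42.8 W, P_del = (1 − |Γ|²)·P_inc = 57.2 W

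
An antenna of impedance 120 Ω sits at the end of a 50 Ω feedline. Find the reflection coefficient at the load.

Γ = 0.412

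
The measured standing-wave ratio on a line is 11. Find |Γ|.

|Γ| ≈ 0.833

|Γ| = (S − 1)/(S + 1) = (11 − 1)/(11 + 1) = 10/12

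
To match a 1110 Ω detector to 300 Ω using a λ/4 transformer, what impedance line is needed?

Z_qwt ≈ 577 Ω

Z_qwt = √(Z_0·R_L) = √(300 × 1110) = √333000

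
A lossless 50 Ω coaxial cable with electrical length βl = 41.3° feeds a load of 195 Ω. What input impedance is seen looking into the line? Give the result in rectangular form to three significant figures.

tan(βl) = tan(41.3°) = 0.879
Z_in = Z_0·(Z_L + jZ_0·tanβl)/(Z_0 + jZ_L·tanβl)
     = 50·(195 + j43.9)/(50 + j171)

Z_in ≈ 27.1 − j49 Ω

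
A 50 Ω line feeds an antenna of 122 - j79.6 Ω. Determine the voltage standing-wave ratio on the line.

VSWR ≈ 3.61

Γ = (Z_L − Z_0)/(Z_L + Z_0) = (72 − j79.6)/(172 − j79.6)
|Γ| = 107/190 = 0.566
VSWR = (1 + |Γ|)/(1 − |Γ|) = 1.57/0.434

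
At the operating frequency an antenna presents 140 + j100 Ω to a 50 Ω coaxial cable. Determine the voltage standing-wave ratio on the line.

Γ = (Z_L − Z_0)/(Z_L + Z_0) = (90 + j100)/(190 + j100)
|Γ| = 135/215 = 0.627
VSWR = (1 + |Γ|)/(1 − |Γ|) = 1.63/0.373

VSWR ≈ 4.36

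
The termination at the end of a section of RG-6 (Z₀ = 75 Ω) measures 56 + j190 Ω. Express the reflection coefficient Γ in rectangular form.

Γ ≈ 0.631 + j0.535

Γ = (Z_L − Z_0)/(Z_L + Z_0) = (-19 + j190)/(131 + j190)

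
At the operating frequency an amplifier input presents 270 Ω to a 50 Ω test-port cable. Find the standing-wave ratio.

Γ = (270 − 50)/(270 + 50) = 0.688
VSWR = (1 + 0.688)/(1 − 0.688)

VSWR ≈ 5.4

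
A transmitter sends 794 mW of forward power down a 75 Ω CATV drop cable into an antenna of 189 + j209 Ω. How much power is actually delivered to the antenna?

|Γ| = |(114 + j209)/(264 + j209)| = 0.707
|Γ|² = 0.5
P_refl = |Γ|²·P_inc = 397 mW, P_del = (1 − |Γ|²)·P_inc = 397 mW

P_delivered ≈ 397 mW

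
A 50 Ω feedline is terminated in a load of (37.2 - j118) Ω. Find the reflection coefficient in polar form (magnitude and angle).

Γ ≈ 0.809 ∠ -42.7°

Γ = (Z_L − Z_0)/(Z_L + Z_0) = (-12.8 − j118)/(87.2 − j118)
|Γ| = 119/147 = 0.809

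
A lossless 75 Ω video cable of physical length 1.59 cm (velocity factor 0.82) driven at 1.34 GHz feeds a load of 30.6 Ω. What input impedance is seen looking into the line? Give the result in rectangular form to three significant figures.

λ = v/f = 0.82·c / 1.34 GHz = 0.184 m
βl = 2π·l/λ = 2π × 0.0866 = 31.2°
tan(βl) = tan(31.2°) = 0.605
Z_in = Z_0·(Z_L + jZ_0·tanβl)/(Z_0 + jZ_L·tanβl)
     = 75·(30.6 + j45.4)/(75 + j18.5)

Z_in ≈ 39.4 + j35.7 Ω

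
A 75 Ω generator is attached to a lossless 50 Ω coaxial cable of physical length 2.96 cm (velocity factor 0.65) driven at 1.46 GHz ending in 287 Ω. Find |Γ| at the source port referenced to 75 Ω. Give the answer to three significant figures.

|Γ| ≈ 0.789

λ = v/f = 0.65·c / 1.46 GHz = 0.134 m
βl = 2π·l/λ = 2π × 0.222 = 79.8°
tan(βl) = 5.55
Z_in = Z_0·(Z_L + jZ_0·tanβl)/(Z_0 + jZ_L·tanβl) = 8.98 − j8.73 Ω
Γ_s = (Z_in − Z_s)/(Z_in + Z_s) = (-66 − j8.73)/(84 − j8.73), |Γ_s| = 0.789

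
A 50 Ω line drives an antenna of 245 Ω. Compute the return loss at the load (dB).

Γ = (245 − 50)/(245 + 50) = 0.661
RL = −20·log₁₀|Γ| = −20·log₁₀(0.661)

RL ≈ 3.6 dB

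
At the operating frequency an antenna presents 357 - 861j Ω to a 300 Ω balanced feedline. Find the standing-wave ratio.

VSWR ≈ 8.84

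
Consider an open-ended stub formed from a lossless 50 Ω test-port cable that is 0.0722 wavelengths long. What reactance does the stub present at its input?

βl = 2π × 0.0722 = 26°
tan(βl) = 0.488
For an open-ended stub, Z_in = −jZ_0·cot(βl) = −jZ_0/tan(βl)

X_in ≈ -103 Ω (capacitive)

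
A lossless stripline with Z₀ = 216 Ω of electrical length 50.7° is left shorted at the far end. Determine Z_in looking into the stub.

tan(βl) = 1.22
For a shorted stub, Z_in = jZ_0·tan(βl)

Z_in ≈ +j264 Ω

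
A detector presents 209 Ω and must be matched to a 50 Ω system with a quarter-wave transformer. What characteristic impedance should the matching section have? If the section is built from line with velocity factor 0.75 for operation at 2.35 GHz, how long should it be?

Z_qwt = √(Z_0·R_L) = √(50 × 209) = √10450
λ = 0.75·c/f = 0.0957 m, so l = λ/4 = 0.0239 m

Z_qwt ≈ 102 Ω; length ≈ 2.39 cm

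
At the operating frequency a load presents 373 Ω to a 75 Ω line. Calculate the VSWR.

For a purely resistive load, VSWR = R_L/Z_0 or Z_0/R_L (whichever > 1) = 373/75

VSWR ≈ 4.97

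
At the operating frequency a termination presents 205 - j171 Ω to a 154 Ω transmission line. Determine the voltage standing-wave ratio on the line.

VSWR ≈ 2.63

Γ = (Z_L − Z_0)/(Z_L + Z_0) = (51 − j171)/(359 − j171)
|Γ| = 178/398 = 0.449
VSWR = (1 + |Γ|)/(1 − |Γ|) = 1.45/0.551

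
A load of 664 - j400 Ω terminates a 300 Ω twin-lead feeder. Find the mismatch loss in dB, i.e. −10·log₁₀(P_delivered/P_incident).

mismatch loss ≈ 1.36 dB

Γ = (364 − j400)/(964 − j400), |Γ| = 0.518
|Γ|² = 0.269, so P_del/P_inc = 1 − |Γ|² = 0.731
ML = −10·log₁₀(1 − |Γ|²)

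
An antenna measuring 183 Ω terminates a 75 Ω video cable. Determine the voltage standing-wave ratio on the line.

Γ = (183 − 75)/(183 + 75) = 0.419
VSWR = (1 + 0.419)/(1 − 0.419)

VSWR ≈ 2.44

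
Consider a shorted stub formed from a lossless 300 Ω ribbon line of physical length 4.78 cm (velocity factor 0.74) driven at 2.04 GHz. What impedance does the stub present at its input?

Z_in ≈ −j120 Ω

λ = v/f = 0.74·c / 2.04 GHz = 0.109 m
βl = 2π·l/λ = 2π × 0.439 = 158°
tan(βl) = -0.401
For a shorted stub, Z_in = jZ_0·tan(βl)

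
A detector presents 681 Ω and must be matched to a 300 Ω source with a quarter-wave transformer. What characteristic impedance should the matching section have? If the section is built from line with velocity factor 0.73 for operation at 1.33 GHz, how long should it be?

Z_qwt ≈ 452 Ω; length ≈ 4.12 cm

Z_qwt = √(Z_0·R_L) = √(300 × 681) = √204300
λ = 0.73·c/f = 0.165 m, so l = λ/4 = 0.0412 m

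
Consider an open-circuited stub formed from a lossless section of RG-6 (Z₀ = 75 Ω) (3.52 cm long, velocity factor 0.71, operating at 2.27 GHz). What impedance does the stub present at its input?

λ = v/f = 0.71·c / 2.27 GHz = 0.0938 m
βl = 2π·l/λ = 2π × 0.375 = 135°
tan(βl) = -0.998
For an open-circuited stub, Z_in = −jZ_0·cot(βl) = −jZ_0/tan(βl)

Z_in ≈ +j75.1 Ω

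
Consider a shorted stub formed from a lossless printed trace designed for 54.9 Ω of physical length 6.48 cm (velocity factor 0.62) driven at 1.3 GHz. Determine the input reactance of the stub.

λ = v/f = 0.62·c / 1.3 GHz = 0.143 m
βl = 2π·l/λ = 2π × 0.453 = 163°
tan(βl) = -0.305
For a shorted stub, Z_in = jZ_0·tan(βl)

X_in ≈ -16.7 Ω (capacitive)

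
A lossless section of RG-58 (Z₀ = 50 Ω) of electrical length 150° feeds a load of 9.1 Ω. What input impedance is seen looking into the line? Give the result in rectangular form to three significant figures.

tan(βl) = tan(150°) = -0.577
Z_in = Z_0·(Z_L + jZ_0·tanβl)/(Z_0 + jZ_L·tanβl)
     = 50·(9.1 − j28.9)/(50 − j5.25)

Z_in ≈ 12 − j27.6 Ω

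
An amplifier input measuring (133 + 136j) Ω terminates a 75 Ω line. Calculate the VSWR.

VSWR ≈ 3.94

Γ = (Z_L − Z_0)/(Z_L + Z_0) = (58 + j136)/(208 + j136)
|Γ| = 148/249 = 0.595
VSWR = (1 + |Γ|)/(1 − |Γ|) = 1.59/0.405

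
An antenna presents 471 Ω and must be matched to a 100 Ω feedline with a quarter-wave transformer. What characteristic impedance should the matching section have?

Z_qwt = √(Z_0·R_L) = √(100 × 471) = √47100

Z_qwt ≈ 217 Ω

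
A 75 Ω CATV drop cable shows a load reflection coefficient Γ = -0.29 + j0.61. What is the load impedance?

Z_L ≈ 20 + j44.9 Ω

Z_L = Z_0·(1 + Γ)/(1 − Γ) = 75·(0.71 + j0.61)/(1.29 − j0.61)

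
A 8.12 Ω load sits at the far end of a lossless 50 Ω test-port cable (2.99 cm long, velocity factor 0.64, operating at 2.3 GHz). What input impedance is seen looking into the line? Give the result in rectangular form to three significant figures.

λ = v/f = 0.64·c / 2.3 GHz = 0.0835 m
βl = 2π·l/λ = 2π × 0.358 = 129°
tan(βl) = tan(129°) = -1.24
Z_in = Z_0·(Z_L + jZ_0·tanβl)/(Z_0 + jZ_L·tanβl)
     = 50·(8.12 − j61.9)/(50 − j10)

Z_in ≈ 19.8 − j57.9 Ω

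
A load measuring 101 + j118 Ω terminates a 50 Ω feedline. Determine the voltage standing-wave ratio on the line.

Γ = (Z_L − Z_0)/(Z_L + Z_0) = (51 + j118)/(151 + j118)
|Γ| = 129/192 = 0.671
VSWR = (1 + |Γ|)/(1 − |Γ|) = 1.67/0.329

VSWR ≈ 5.08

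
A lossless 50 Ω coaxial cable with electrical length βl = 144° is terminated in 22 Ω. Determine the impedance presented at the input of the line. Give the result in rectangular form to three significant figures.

tan(βl) = tan(144°) = -0.727
Z_in = Z_0·(Z_L + jZ_0·tanβl)/(Z_0 + jZ_L·tanβl)
     = 50·(22 − j36.3)/(50 − j16)

Z_in ≈ 30.5 − j26.6 Ω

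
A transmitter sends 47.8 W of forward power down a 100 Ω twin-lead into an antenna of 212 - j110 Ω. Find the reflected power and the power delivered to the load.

|Γ| = |(112 − j110)/(312 − j110)| = 0.475
|Γ|² = 0.225
P_refl = |Γ|²·P_inc = 10.8 W, P_del = (1 − |Γ|²)·P_inc = 37 W

P_reflected ≈ 10.8 W; P_delivered ≈ 37 W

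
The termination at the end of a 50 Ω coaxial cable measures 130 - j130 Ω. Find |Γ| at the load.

|Γ| ≈ 0.687

Γ = (Z_L − Z_0)/(Z_L + Z_0) = (80 − j130)/(180 − j130)
|Γ| = 153/222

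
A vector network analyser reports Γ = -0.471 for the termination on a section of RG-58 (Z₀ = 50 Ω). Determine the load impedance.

Z_L = Z_0·(1 + Γ)/(1 − Γ) = 50·(0.529)/(1.47)

Z_L ≈ 18 Ω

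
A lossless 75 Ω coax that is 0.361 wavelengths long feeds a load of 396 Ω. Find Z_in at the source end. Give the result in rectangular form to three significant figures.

Z_in ≈ 23.6 + j59.1 Ω

βl = 2π × 0.361 = 130°
tan(βl) = tan(130°) = -1.19
Z_in = Z_0·(Z_L + jZ_0·tanβl)/(Z_0 + jZ_L·tanβl)
     = 75·(396 − j89.5)/(75 − j473)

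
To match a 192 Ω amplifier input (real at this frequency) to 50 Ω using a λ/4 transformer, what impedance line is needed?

Z_qwt ≈ 98 Ω

Z_qwt = √(Z_0·R_L) = √(50 × 192) = √9600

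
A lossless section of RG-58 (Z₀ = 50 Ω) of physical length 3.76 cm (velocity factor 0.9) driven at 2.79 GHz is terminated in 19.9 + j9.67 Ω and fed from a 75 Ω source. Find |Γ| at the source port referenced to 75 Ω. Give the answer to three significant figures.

|Γ| ≈ 0.557

λ = v/f = 0.9·c / 2.79 GHz = 0.0968 m
βl = 2π·l/λ = 2π × 0.389 = 140°
tan(βl) = -0.843
Z_in = Z_0·(Z_L + jZ_0·tanβl)/(Z_0 + jZ_L·tanβl) = 23.2 − j21.2 Ω
Γ_s = (Z_in − Z_s)/(Z_in + Z_s) = (-51.8 − j21.2)/(98.2 − j21.2), |Γ_s| = 0.557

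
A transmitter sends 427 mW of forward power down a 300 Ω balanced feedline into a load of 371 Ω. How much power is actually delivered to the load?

P_delivered ≈ 422 mW

Γ = (371 − 300)/(371 + 300) = 0.106
|Γ|² = 0.0112
P_refl = |Γ|²·P_inc = 4.78 mW, P_del = (1 − |Γ|²)·P_inc = 422 mW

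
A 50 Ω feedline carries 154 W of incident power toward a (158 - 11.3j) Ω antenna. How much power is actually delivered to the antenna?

|Γ| = |(108 − j11.3)/(208 − j11.3)| = 0.521
|Γ|² = 0.272
P_refl = |Γ|²·P_inc = 41.8 W, P_del = (1 − |Γ|²)·P_inc = 112 W

P_delivered ≈ 112 W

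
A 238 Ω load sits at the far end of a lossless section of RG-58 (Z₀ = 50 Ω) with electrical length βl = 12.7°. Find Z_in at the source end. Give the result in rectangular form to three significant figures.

Z_in ≈ 116 − j113 Ω

tan(βl) = tan(12.7°) = 0.225
Z_in = Z_0·(Z_L + jZ_0·tanβl)/(Z_0 + jZ_L·tanβl)
     = 50·(238 + j11.3)/(50 + j53.6)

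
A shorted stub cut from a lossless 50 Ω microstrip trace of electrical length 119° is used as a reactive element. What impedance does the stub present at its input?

tan(βl) = -1.8
For a shorted stub, Z_in = jZ_0·tan(βl)

Z_in ≈ −j90.2 Ω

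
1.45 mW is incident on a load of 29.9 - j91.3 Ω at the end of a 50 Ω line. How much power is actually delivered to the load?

|Γ| = |(-20.1 − j91.3)/(79.9 − j91.3)| = 0.771
|Γ|² = 0.594
P_refl = |Γ|²·P_inc = 0.861 mW, P_del = (1 − |Γ|²)·P_inc = 0.589 mW

P_delivered ≈ 0.589 mW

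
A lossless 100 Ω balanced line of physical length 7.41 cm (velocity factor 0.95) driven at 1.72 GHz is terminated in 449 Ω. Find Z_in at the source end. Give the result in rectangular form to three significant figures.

λ = v/f = 0.95·c / 1.72 GHz = 0.166 m
βl = 2π·l/λ = 2π × 0.447 = 161°
tan(βl) = tan(161°) = -0.344
Z_in = Z_0·(Z_L + jZ_0·tanβl)/(Z_0 + jZ_L·tanβl)
     = 100·(449 − j34.4)/(100 − j155)

Z_in ≈ 148 + j195 Ω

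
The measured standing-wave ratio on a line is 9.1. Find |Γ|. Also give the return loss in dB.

|Γ| = (S − 1)/(S + 1) = (9.1 − 1)/(9.1 + 1) = 8.1/10.1
RL = −20·log₁₀|Γ| = −20·log₁₀(0.802)

|Γ| ≈ 0.802; return loss ≈ 1.92 dB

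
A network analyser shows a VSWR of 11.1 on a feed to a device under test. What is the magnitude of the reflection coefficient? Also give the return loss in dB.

|Γ| = (S − 1)/(S + 1) = (11.1 − 1)/(11.1 + 1) = 10.1/12.1
RL = −20·log₁₀|Γ| = −20·log₁₀(0.835)

|Γ| ≈ 0.835; return loss ≈ 1.57 dB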